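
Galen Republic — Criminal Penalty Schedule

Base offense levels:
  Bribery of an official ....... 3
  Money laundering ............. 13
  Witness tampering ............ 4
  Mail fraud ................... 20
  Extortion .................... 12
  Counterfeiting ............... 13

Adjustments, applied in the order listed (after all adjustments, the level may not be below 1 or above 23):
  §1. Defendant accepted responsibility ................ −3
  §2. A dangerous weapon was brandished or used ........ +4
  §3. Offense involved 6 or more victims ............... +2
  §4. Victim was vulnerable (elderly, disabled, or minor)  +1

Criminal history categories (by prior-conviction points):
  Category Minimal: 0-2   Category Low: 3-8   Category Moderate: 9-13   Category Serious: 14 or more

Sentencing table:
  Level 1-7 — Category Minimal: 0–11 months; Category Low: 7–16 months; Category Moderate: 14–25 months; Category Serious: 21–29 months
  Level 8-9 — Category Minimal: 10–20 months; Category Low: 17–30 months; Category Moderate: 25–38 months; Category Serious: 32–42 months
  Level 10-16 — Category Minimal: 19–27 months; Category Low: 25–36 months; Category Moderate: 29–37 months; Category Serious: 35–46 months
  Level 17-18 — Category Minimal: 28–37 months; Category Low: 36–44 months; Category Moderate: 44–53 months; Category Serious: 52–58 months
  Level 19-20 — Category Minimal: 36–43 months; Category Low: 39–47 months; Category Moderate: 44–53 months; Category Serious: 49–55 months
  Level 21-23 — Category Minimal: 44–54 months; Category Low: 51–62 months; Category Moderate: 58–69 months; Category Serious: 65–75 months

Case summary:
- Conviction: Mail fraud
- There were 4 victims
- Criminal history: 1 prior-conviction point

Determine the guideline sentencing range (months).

Base offense level for mail fraud: 20.
Final offense level: 20.
Criminal history: 1 prior point → Category Minimal (0-2).
Level 20 falls in the 19-20 band.
Grid: Level 19-20 × Category Minimal = 36-43 months.

36-43 months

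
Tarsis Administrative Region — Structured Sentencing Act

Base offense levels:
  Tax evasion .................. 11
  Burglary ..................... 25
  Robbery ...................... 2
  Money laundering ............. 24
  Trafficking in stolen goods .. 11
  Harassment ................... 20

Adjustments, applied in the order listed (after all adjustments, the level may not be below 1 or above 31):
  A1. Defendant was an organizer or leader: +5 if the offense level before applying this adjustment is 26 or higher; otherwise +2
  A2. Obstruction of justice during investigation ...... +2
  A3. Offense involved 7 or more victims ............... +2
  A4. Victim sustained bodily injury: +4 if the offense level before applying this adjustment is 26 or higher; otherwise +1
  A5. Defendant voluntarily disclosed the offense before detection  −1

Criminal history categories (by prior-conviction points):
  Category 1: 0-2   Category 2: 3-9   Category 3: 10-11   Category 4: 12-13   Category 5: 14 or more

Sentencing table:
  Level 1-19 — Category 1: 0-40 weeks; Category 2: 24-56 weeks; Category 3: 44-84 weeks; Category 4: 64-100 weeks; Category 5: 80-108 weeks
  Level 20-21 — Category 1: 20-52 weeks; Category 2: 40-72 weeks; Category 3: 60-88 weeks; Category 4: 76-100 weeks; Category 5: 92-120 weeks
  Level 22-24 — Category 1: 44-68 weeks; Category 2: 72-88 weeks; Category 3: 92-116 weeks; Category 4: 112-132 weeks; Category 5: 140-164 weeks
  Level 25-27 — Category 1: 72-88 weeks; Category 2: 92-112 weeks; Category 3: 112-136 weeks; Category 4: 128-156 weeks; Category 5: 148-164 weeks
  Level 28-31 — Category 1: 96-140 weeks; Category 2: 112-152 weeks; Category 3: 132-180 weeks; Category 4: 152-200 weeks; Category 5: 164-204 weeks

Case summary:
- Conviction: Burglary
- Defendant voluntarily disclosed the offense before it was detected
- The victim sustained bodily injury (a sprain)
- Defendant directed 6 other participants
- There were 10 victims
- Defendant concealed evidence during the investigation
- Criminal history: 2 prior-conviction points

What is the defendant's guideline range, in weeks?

96-140 weeks

Base offense level for burglary: 25.
A1 applies (level before this adjustment is 25 < 26, so +2): 25 + 2 = 27.
A2 applies: 27 + 2 = 29.
A3 applies: 29 + 2 = 31.
A4 applies (level before this adjustment is 31 ≥ 26, so +4): 31 + 4 = 35.
A5 applies: 35 − 1 = 34.
Level 34 exceeds the maximum of 31; capped at 31.
Final offense level: 31.
Criminal history: 2 prior points → Category 1 (0-2).
Level 31 falls in the 28-31 band.
Grid: Level 28-31 × Category 1 = 96-140 weeks.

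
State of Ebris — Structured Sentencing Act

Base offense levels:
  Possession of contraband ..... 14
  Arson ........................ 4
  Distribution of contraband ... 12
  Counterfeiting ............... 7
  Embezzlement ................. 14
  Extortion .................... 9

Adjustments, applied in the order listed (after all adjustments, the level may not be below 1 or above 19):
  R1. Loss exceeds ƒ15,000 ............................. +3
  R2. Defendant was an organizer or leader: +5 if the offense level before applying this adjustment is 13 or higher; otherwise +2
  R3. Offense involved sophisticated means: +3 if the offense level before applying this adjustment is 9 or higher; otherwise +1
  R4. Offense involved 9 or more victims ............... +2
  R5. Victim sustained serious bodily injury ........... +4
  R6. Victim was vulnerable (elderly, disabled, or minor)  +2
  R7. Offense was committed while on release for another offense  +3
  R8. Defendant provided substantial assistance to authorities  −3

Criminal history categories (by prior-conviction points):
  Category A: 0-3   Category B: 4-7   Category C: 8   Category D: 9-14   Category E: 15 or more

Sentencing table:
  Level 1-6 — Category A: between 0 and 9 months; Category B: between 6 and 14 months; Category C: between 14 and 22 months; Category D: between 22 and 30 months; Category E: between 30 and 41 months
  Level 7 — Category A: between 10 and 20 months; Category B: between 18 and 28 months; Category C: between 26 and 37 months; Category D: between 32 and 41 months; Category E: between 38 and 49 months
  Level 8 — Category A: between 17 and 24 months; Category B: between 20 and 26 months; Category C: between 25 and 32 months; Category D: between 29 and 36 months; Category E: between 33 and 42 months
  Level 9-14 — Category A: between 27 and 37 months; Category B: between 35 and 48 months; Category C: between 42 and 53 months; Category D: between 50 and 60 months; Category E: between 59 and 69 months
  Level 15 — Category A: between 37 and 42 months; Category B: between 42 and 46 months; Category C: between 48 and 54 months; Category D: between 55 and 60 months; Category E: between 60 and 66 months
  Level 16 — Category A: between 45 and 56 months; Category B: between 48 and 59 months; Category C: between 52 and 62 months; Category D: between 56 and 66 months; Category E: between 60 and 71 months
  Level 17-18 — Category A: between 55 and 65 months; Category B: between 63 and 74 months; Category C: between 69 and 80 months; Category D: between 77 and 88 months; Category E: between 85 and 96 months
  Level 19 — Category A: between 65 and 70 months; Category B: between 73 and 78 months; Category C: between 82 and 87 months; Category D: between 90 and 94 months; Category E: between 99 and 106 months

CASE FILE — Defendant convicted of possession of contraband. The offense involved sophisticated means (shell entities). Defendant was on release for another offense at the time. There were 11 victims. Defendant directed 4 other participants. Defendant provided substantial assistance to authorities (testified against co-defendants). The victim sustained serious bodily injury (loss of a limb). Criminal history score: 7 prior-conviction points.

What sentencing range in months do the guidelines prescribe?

Base offense level for possession of contraband: 14.
R2 applies (level before this adjustment is 14 ≥ 13, so +5): 14 + 5 = 19.
R3 applies (level before this adjustment is 19 ≥ 9, so +3): 19 + 3 = 22.
R4 applies: 22 + 2 = 24.
R5 applies: 24 + 4 = 28.
R7 applies: 28 + 3 = 31.
R8 applies: 31 − 3 = 28.
Level 28 exceeds the maximum of 19; capped at 19.
Final offense level: 19.
Criminal history: 7 prior points → Category B (4-7).
Level 19 falls in the 19 band.
Grid: Level 19 × Category B = 73-78 months.

73-78 months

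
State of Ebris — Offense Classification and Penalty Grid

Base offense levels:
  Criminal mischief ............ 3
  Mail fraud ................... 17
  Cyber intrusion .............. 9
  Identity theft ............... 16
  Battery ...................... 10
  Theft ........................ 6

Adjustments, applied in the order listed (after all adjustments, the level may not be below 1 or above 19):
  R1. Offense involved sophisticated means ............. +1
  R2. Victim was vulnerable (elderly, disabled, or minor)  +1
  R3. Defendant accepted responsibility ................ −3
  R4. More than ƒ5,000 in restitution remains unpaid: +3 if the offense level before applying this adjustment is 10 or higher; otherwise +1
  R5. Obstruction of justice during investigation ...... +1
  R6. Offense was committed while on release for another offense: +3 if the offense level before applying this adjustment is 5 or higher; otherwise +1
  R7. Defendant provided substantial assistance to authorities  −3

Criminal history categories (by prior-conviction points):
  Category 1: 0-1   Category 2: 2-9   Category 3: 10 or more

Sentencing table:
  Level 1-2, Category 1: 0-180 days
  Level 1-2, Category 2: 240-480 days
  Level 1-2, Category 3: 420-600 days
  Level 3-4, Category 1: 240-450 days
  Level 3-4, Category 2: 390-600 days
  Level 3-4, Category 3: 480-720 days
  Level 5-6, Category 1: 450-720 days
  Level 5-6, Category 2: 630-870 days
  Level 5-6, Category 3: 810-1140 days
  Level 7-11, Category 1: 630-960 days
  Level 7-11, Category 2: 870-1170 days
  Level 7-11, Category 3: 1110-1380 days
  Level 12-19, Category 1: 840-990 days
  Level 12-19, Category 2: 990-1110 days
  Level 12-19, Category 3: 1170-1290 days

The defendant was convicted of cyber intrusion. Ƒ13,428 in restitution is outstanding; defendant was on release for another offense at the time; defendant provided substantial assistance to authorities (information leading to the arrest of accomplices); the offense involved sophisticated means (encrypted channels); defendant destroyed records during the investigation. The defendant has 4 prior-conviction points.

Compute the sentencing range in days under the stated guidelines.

990-1110 days

Base offense level for cyber intrusion: 9.
R1 applies: 9 + 1 = 10.
R3 does not apply.
R4 applies (level before this adjustment is 10 ≥ 10, so +3): 10 + 3 = 13.
R5 applies: 13 + 1 = 14.
R6 applies (level before this adjustment is 14 ≥ 5, so +3): 14 + 3 = 17.
R7 applies: 17 − 3 = 14.
Final offense level: 14.
Criminal history: 4 prior points → Category 2 (2-9).
Level 14 falls in the 12-19 band.
Grid: Level 12-19 × Category 2 = 990-1110 days.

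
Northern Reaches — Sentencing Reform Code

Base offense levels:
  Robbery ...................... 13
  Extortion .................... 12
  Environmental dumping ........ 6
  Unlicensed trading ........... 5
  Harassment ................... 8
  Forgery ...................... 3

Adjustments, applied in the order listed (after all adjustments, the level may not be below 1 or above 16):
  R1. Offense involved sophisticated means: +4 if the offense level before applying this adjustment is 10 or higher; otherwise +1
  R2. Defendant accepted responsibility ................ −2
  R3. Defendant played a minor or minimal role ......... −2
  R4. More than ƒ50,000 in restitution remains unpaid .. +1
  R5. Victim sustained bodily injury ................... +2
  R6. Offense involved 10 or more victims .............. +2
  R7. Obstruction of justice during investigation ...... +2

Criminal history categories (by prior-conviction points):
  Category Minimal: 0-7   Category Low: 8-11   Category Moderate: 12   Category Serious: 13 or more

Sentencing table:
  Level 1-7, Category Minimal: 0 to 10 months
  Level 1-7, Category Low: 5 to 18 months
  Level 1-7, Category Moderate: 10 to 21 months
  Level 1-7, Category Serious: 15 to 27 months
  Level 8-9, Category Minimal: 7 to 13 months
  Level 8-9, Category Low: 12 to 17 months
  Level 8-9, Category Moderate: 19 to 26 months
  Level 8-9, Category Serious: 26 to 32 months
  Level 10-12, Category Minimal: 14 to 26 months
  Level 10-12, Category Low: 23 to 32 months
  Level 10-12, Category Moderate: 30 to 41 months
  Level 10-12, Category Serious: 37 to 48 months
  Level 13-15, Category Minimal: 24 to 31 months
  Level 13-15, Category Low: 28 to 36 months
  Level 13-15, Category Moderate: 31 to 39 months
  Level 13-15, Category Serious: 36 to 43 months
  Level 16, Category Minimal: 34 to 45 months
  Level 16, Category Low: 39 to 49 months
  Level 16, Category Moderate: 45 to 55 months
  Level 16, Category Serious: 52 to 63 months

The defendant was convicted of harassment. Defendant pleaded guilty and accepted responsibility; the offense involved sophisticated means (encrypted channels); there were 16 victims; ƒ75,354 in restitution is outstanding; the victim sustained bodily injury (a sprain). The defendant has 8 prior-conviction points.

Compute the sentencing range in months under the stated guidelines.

23-32 months

Base offense level for harassment: 8.
R1 applies (level before this adjustment is 8 < 10, so +1): 8 + 1 = 9.
R2 applies: 9 − 2 = 7.
R4 applies: 7 + 1 = 8.
R5 applies: 8 + 2 = 10.
R6 applies: 10 + 2 = 12.
Final offense level: 12.
Criminal history: 8 prior points → Category Low (8-11).
Level 12 falls in the 10-12 band.
Grid: Level 10-12 × Category Low = 23-32 months.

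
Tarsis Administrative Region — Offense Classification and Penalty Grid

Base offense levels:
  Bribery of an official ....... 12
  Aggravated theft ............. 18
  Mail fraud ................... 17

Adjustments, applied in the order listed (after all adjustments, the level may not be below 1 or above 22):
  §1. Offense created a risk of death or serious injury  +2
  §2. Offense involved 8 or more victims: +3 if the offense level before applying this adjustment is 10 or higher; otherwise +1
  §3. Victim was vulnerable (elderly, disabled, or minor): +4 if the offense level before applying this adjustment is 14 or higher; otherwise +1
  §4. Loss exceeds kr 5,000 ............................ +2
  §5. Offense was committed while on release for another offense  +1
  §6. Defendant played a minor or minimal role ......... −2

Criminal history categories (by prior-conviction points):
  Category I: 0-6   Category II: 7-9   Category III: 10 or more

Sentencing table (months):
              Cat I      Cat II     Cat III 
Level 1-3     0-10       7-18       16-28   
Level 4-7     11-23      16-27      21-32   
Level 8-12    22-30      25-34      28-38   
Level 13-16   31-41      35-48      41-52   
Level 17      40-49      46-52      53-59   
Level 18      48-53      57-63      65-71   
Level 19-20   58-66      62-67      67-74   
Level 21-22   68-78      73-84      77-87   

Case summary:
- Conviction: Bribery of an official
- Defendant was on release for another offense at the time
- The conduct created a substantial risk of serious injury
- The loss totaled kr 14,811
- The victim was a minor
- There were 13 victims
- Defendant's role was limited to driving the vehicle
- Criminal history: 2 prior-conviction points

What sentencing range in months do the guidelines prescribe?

68-78 months

Base offense level for bribery of an official: 12.
§1 applies: 12 + 2 = 14.
§2 applies (level before this adjustment is 14 ≥ 10, so +3): 14 + 3 = 17.
§3 applies (level before this adjustment is 17 ≥ 14, so +4): 17 + 4 = 21.
§4 applies: 21 + 2 = 23.
§5 applies: 23 + 1 = 24.
§6 applies: 24 − 2 = 22.
Final offense level: 22.
Criminal history: 2 prior points → Category I (0-6).
Level 22 falls in the 21-22 band.
Grid: Level 21-22 × Category I = 68-78 months.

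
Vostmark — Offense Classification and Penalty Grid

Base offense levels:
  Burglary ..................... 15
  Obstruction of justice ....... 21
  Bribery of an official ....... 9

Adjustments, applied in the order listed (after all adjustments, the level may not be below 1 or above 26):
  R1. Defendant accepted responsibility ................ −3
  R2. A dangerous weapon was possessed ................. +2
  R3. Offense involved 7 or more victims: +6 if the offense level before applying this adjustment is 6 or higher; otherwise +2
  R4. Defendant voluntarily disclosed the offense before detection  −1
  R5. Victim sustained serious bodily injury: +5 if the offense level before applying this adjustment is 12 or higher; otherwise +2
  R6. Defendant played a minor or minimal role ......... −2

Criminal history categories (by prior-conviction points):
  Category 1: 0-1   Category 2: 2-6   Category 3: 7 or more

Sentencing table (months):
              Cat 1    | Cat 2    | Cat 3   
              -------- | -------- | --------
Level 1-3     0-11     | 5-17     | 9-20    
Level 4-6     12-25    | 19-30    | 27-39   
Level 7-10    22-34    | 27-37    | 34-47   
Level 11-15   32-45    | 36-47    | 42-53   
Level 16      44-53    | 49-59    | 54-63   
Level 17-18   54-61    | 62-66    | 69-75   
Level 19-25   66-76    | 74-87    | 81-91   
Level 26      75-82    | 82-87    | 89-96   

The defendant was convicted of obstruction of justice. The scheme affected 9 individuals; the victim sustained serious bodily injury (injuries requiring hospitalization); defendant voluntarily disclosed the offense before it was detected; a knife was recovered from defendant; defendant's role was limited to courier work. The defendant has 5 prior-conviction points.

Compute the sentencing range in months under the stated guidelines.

82-87 months

Base offense level for obstruction of justice: 21.
R1 does not apply.
R2 applies: 21 + 2 = 23.
R3 applies (level before this adjustment is 23 ≥ 6, so +6): 23 + 6 = 29.
R4 applies: 29 − 1 = 28.
R5 applies (level before this adjustment is 28 ≥ 12, so +5): 28 + 5 = 33.
R6 applies: 33 − 2 = 31.
Level 31 exceeds the maximum of 26; capped at 26.
Final offense level: 26.
Criminal history: 5 prior points → Category 2 (2-6).
Level 26 falls in the 26 band.
Grid: Level 26 × Category 2 = 82-87 months.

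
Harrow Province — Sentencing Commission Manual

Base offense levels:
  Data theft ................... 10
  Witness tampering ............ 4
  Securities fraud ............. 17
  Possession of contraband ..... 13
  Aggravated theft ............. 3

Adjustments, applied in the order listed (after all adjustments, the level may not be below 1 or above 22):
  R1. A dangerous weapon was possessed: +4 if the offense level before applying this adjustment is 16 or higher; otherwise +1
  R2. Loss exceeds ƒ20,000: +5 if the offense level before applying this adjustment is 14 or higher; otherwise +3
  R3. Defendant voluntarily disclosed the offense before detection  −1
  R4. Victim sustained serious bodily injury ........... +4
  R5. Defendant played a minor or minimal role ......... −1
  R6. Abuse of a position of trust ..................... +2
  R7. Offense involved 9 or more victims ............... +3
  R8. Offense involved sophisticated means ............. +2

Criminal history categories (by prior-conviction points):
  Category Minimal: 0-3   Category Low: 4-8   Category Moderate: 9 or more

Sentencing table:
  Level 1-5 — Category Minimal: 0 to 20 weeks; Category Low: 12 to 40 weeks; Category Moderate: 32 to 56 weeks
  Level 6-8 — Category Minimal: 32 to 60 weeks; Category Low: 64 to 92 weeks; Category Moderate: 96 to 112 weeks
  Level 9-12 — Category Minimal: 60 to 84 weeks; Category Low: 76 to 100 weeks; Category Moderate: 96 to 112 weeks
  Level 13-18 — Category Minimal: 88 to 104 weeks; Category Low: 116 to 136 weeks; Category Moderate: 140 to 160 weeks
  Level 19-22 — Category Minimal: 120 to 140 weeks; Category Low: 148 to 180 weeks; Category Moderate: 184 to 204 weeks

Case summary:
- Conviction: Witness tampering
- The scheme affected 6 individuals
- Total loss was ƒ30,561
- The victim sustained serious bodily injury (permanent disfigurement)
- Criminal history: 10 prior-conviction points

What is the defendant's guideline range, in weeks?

Base offense level for witness tampering: 4.
R2 applies (level before this adjustment is 4 < 14, so +3): 4 + 3 = 7.
R3 does not apply.
R4 applies: 7 + 4 = 11.
R5 does not apply.
R7 does not apply.
R8 does not apply.
Final offense level: 11.
Criminal history: 10 prior points → Category Moderate (9+).
Level 11 falls in the 9-12 band.
Grid: Level 9-12 × Category Moderate = 96-112 weeks.

96-112 weeks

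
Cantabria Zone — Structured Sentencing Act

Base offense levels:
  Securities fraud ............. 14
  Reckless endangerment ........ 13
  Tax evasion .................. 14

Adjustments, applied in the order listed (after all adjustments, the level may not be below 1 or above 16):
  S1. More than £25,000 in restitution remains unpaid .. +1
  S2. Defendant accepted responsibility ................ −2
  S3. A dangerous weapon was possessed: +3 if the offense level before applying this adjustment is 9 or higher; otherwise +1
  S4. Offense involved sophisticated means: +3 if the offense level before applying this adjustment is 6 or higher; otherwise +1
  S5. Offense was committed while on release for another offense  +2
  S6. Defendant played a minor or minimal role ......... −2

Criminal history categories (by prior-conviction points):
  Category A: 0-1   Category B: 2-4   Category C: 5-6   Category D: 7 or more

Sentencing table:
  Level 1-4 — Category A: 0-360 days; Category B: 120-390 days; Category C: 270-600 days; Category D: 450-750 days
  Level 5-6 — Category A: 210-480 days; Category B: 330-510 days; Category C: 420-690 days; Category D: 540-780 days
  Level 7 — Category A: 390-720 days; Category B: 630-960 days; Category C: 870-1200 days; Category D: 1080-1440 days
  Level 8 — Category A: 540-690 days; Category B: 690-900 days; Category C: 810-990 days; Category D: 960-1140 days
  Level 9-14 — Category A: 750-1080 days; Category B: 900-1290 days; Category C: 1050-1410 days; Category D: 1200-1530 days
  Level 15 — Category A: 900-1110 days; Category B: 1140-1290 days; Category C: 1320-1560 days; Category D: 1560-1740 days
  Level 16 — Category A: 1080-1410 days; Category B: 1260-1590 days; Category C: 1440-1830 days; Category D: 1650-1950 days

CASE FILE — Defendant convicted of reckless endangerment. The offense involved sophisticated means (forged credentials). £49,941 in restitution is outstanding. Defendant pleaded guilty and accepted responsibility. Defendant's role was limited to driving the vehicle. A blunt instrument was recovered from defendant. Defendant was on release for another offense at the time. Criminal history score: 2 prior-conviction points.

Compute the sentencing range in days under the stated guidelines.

Base offense level for reckless endangerment: 13.
S1 applies: 13 + 1 = 14.
S2 applies: 14 − 2 = 12.
S3 applies (level before this adjustment is 12 ≥ 9, so +3): 12 + 3 = 15.
S4 applies (level before this adjustment is 15 ≥ 6, so +3): 15 + 3 = 18.
S5 applies: 18 + 2 = 20.
S6 applies: 20 − 2 = 18.
Level 18 exceeds the maximum of 16; capped at 16.
Final offense level: 16.
Criminal history: 2 prior points → Category B (2-4).
Level 16 falls in the 16 band.
Grid: Level 16 × Category B = 1260-1590 days.

1260-1590 days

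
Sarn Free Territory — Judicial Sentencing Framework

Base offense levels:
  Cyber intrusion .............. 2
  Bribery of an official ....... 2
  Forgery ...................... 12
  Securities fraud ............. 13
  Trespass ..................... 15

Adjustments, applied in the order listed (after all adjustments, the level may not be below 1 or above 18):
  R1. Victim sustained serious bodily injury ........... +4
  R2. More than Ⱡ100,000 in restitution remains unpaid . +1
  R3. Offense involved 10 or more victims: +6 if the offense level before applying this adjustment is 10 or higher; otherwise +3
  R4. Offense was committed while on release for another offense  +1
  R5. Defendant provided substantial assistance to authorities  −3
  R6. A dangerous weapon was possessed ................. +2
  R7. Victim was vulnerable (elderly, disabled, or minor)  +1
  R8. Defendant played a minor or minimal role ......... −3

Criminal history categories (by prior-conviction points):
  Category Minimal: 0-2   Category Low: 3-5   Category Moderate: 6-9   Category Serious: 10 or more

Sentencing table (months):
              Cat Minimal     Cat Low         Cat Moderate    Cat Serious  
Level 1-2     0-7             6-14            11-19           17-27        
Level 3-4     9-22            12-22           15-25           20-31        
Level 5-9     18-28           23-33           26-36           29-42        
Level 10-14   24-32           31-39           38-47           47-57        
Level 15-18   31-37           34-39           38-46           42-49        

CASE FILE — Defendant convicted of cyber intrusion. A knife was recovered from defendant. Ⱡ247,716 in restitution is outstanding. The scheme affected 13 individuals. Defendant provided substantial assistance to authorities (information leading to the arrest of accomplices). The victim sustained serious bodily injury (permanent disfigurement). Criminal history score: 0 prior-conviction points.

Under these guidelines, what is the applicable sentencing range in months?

18-28 months

Base offense level for cyber intrusion: 2.
R1 applies: 2 + 4 = 6.
R2 applies: 6 + 1 = 7.
R3 applies (level before this adjustment is 7 < 10, so +3): 7 + 3 = 10.
R5 applies: 10 − 3 = 7.
R6 applies: 7 + 2 = 9.
R7 does not apply.
R8 does not apply.
Final offense level: 9.
Criminal history: 0 prior points → Category Minimal (0-2).
Level 9 falls in the 5-9 band.
Grid: Level 5-9 × Category Minimal = 18-28 months.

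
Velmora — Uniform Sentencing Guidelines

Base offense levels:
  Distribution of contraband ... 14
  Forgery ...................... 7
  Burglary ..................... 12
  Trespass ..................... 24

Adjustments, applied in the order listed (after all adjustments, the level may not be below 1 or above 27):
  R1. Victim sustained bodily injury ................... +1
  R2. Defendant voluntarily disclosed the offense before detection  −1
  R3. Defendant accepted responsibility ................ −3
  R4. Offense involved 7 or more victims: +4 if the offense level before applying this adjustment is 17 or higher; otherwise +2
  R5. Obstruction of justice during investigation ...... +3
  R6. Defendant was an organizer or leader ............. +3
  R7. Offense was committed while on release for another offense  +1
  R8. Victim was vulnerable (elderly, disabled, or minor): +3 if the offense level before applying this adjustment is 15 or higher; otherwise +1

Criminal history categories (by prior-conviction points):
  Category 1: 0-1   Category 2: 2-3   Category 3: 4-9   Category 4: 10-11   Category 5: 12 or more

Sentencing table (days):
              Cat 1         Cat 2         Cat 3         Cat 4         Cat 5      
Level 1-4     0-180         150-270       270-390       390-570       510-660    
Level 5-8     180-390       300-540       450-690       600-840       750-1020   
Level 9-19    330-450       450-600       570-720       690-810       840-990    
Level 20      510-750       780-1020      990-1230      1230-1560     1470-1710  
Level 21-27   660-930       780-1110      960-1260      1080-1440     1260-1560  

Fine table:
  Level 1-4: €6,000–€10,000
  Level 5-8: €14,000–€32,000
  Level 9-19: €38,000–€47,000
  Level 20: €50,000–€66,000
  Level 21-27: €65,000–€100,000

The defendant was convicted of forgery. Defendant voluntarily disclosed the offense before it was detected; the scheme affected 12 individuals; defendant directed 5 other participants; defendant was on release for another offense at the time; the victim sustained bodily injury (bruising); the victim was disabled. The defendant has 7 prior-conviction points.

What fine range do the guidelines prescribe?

€38,000–€47,000

Base offense level for forgery: 7.
R1 applies: 7 + 1 = 8.
R2 applies: 8 − 1 = 7.
R3 does not apply.
R4 applies (level before this adjustment is 7 < 17, so +2): 7 + 2 = 9.
R5 does not apply.
R6 applies: 9 + 3 = 12.
R7 applies: 12 + 1 = 13.
R8 applies (level before this adjustment is 13 < 15, so +1): 13 + 1 = 14.
Final offense level: 14.
Level 14 falls in the 9-19 band.
Fine table: Level 9-19 → €38,000–€47,000.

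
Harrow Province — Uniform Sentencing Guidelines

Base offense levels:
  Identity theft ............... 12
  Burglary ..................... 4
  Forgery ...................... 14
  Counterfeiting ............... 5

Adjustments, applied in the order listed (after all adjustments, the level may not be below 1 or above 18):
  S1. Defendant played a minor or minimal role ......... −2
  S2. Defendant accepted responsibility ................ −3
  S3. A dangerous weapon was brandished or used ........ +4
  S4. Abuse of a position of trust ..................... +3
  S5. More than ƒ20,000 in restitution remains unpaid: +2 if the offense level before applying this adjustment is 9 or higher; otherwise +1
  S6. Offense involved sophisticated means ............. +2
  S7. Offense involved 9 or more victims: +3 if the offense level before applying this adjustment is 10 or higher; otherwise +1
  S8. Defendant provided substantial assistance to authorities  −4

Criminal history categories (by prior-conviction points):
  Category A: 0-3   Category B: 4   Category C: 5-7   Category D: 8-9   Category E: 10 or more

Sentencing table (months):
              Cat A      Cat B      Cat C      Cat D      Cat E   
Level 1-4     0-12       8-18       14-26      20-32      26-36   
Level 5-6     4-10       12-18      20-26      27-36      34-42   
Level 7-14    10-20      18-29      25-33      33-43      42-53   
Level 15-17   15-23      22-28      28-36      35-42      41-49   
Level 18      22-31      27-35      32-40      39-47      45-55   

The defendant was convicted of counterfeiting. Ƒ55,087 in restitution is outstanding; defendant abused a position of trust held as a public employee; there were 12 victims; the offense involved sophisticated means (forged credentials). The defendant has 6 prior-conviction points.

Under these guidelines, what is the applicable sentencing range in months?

Base offense level for counterfeiting: 5.
S1 does not apply.
S2 does not apply.
S3 does not apply.
S4 applies: 5 + 3 = 8.
S5 applies (level before this adjustment is 8 < 9, so +1): 8 + 1 = 9.
S6 applies: 9 + 2 = 11.
S7 applies (level before this adjustment is 11 ≥ 10, so +3): 11 + 3 = 14.
S8 does not apply.
Final offense level: 14.
Criminal history: 6 prior points → Category C (5-7).
Level 14 falls in the 7-14 band.
Grid: Level 7-14 × Category C = 25-33 months.

25-33 months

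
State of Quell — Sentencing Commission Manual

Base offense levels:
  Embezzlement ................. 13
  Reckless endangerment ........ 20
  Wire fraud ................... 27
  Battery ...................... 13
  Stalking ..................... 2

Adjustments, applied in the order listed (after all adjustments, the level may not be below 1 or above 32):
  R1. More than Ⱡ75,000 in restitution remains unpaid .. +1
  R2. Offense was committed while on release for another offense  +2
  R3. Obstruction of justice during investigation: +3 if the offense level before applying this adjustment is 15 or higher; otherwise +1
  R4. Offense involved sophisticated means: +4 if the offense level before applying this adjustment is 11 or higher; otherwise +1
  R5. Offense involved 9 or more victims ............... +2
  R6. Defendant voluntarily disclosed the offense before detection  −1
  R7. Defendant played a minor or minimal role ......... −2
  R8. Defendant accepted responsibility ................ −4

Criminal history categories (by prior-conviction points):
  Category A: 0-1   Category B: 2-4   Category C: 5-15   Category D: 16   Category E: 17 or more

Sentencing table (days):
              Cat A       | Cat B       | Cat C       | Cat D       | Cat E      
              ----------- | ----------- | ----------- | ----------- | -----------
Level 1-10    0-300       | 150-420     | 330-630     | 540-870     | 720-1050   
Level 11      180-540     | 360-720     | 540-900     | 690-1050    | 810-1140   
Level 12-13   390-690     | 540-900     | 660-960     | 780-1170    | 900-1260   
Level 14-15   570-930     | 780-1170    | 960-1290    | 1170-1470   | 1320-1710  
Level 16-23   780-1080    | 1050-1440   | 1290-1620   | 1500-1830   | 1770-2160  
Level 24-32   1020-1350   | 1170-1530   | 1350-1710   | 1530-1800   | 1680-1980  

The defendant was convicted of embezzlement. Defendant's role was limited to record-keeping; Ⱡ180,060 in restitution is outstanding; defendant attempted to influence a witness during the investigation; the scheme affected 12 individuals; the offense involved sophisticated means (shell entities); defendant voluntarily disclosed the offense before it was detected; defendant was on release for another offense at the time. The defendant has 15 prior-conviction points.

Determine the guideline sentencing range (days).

Base offense level for embezzlement: 13.
R1 applies: 13 + 1 = 14.
R2 applies: 14 + 2 = 16.
R3 applies (level before this adjustment is 16 ≥ 15, so +3): 16 + 3 = 19.
R4 applies (level before this adjustment is 19 ≥ 11, so +4): 19 + 4 = 23.
R5 applies: 23 + 2 = 25.
R6 applies: 25 − 1 = 24.
R7 applies: 24 − 2 = 22.
R8 does not apply.
Final offense level: 22.
Criminal history: 15 prior points → Category C (5-15).
Level 22 falls in the 16-23 band.
Grid: Level 16-23 × Category C = 1290-1620 days.

1290-1620 days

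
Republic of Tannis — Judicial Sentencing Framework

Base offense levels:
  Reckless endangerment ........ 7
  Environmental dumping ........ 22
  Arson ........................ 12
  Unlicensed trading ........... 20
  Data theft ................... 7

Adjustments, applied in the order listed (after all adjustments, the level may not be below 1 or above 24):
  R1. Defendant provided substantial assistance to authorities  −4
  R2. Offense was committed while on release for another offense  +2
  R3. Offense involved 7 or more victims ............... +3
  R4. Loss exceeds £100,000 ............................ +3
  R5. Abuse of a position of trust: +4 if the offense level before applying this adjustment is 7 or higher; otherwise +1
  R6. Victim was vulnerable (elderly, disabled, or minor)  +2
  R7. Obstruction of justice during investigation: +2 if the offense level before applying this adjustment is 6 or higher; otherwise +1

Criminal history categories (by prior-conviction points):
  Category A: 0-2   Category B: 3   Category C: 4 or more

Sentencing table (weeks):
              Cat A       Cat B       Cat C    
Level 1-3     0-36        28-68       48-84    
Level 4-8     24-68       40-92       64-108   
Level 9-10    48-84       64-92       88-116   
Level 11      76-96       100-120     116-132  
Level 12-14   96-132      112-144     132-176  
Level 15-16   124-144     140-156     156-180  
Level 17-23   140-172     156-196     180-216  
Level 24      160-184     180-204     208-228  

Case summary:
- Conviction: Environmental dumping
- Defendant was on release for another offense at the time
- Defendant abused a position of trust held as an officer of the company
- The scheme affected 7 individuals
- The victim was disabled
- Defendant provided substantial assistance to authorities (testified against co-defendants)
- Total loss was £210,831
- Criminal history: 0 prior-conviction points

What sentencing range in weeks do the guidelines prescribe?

160-184 weeks

Base offense level for environmental dumping: 22.
R1 applies: 22 − 4 = 18.
R2 applies: 18 + 2 = 20.
R3 applies: 20 + 3 = 23.
R4 applies: 23 + 3 = 26.
R5 applies (level before this adjustment is 26 ≥ 7, so +4): 26 + 4 = 30.
R6 applies: 30 + 2 = 32.
R7 does not apply.
Level 32 exceeds the maximum of 24; capped at 24.
Final offense level: 24.
Criminal history: 0 prior points → Category A (0-2).
Level 24 falls in the 24 band.
Grid: Level 24 × Category A = 160-184 weeks.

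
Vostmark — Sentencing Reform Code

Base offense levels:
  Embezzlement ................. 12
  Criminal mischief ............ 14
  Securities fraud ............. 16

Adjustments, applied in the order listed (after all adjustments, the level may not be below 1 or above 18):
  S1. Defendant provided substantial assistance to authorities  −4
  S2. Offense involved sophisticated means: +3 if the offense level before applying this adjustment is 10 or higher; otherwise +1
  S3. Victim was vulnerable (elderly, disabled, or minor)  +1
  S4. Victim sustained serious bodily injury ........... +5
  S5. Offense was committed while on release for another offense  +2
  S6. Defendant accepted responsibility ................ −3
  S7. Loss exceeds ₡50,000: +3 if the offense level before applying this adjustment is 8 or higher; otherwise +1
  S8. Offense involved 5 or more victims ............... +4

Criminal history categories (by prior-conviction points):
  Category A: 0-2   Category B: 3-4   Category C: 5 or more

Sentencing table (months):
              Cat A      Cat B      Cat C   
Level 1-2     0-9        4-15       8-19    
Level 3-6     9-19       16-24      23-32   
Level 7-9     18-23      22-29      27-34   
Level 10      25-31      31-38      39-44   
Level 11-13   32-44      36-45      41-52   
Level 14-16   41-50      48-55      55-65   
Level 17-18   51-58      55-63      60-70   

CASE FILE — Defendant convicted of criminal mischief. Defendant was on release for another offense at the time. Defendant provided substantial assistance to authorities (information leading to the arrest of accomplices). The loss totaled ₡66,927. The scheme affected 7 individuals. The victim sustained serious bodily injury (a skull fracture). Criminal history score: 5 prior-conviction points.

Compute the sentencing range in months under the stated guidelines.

Base offense level for criminal mischief: 14.
S1 applies: 14 − 4 = 10.
S4 applies: 10 + 5 = 15.
S5 applies: 15 + 2 = 17.
S6 does not apply.
S7 applies (level before this adjustment is 17 ≥ 8, so +3): 17 + 3 = 20.
S8 applies: 20 + 4 = 24.
Level 24 exceeds the maximum of 18; capped at 18.
Final offense level: 18.
Criminal history: 5 prior points → Category C (5+).
Level 18 falls in the 17-18 band.
Grid: Level 17-18 × Category C = 60-70 months.

60-70 months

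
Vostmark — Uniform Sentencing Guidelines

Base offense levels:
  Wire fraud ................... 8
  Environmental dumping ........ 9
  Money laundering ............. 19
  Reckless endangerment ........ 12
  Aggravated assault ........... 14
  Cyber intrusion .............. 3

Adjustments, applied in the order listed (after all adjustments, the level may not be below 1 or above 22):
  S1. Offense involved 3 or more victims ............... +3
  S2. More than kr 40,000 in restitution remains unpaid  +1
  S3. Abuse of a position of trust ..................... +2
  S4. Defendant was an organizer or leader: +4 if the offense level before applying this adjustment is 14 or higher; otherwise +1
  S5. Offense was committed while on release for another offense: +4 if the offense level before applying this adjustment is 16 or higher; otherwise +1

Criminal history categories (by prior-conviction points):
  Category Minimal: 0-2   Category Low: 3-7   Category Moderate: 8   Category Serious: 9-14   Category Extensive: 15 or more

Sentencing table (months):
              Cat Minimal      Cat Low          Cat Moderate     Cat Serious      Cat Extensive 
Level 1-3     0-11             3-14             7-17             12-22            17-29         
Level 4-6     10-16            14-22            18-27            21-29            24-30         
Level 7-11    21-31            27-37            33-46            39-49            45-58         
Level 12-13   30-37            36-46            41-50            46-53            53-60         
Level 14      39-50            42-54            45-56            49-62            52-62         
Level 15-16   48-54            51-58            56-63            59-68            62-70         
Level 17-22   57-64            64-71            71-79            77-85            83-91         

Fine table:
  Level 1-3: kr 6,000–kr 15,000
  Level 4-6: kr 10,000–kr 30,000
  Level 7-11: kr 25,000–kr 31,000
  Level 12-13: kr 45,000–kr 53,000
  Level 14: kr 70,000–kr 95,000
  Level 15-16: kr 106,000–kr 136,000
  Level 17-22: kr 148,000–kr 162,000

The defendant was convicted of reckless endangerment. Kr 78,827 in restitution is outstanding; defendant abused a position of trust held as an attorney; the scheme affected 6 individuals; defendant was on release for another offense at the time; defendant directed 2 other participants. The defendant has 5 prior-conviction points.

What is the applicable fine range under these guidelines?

Base offense level for reckless endangerment: 12.
S1 applies: 12 + 3 = 15.
S2 applies: 15 + 1 = 16.
S3 applies: 16 + 2 = 18.
S4 applies (level before this adjustment is 18 ≥ 14, so +4): 18 + 4 = 22.
S5 applies (level before this adjustment is 22 ≥ 16, so +4): 22 + 4 = 26.
Level 26 exceeds the maximum of 22; capped at 22.
Final offense level: 22.
Level 22 falls in the 17-22 band.
Fine table: Level 17-22 → kr 148,000–kr 162,000.

kr 148,000–kr 162,000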